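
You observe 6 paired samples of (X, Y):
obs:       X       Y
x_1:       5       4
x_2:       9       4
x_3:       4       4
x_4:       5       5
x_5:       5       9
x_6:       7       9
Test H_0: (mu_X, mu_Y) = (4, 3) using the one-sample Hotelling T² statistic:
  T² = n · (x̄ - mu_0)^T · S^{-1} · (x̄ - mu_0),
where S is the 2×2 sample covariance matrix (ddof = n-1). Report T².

Step 1 — sample mean vector:
  mean(X) = (5 + 9 + 4 + 5 + 5 + 7) / 6 = 35/6 = 5.8333
  mean(Y) = (4 + 4 + 4 + 5 + 9 + 9) / 6 = 35/6 = 5.8333
  x̄ = (5.8333, 5.8333),  deviation x̄ - mu_0 = (5.8333, 5.8333) - (4, 3) = (1.8333, 2.8333).

Step 2 — sample covariance matrix, S[i,j] = (1/(n-1)) · Σ_k (x_{k,i} - mean_i) · (x_{k,j} - mean_j), divisor n-1 = 5:
  S[X,X] = ((-0.8333)·(-0.8333) + (3.1667)·(3.1667) + (-1.8333)·(-1.8333) + (-0.8333)·(-0.8333) + (-0.8333)·(-0.8333) + (1.1667)·(1.1667)) / 5 = 16.8333/5 = 3.3667
  S[X,Y] = ((-0.8333)·(-1.8333) + (3.1667)·(-1.8333) + (-1.8333)·(-1.8333) + (-0.8333)·(-0.8333) + (-0.8333)·(3.1667) + (1.1667)·(3.1667)) / 5 = 0.8333/5 = 0.1667
  S[Y,Y] = ((-1.8333)·(-1.8333) + (-1.8333)·(-1.8333) + (-1.8333)·(-1.8333) + (-0.8333)·(-0.8333) + (3.1667)·(3.1667) + (3.1667)·(3.1667)) / 5 = 30.8333/5 = 6.1667
  S = [[3.3667, 0.1667],
 [0.1667, 6.1667]].

Step 3 — invert S. det(S) = 3.3667·6.1667 - (0.1667)² = 20.7333.
  S^{-1} = (1/det) · [[d, -b], [-b, a]] = [[0.2974, -0.008],
 [-0.008, 0.1624]].

Step 4 — quadratic form (x̄ - mu_0)^T · S^{-1} · (x̄ - mu_0):
  S^{-1} · (x̄ - mu_0) = (0.5225, 0.4453),
  (x̄ - mu_0)^T · [...] = (1.8333)·(0.5225) + (2.8333)·(0.4453) = 2.2197.

Step 5 — scale by n: T² = 6 · 2.2197 = 13.3183.

T² ≈ 13.3183


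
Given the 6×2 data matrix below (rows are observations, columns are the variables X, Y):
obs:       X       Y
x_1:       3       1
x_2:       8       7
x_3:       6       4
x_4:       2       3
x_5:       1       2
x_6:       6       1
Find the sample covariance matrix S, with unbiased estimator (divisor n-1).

Step 1 — column means:
  mean(X) = (3 + 8 + 6 + 2 + 1 + 6) / 6 = 26/6 = 4.3333
  mean(Y) = (1 + 7 + 4 + 3 + 2 + 1) / 6 = 18/6 = 3

Step 2 — sample covariance S[i,j] = (1/(n-1)) · Σ_k (x_{k,i} - mean_i) · (x_{k,j} - mean_j), with n-1 = 5.
  S[X,X] = ((-1.3333)·(-1.3333) + (3.6667)·(3.6667) + (1.6667)·(1.6667) + (-2.3333)·(-2.3333) + (-3.3333)·(-3.3333) + (1.6667)·(1.6667)) / 5 = 37.3333/5 = 7.4667
  S[X,Y] = ((-1.3333)·(-2) + (3.6667)·(4) + (1.6667)·(1) + (-2.3333)·(0) + (-3.3333)·(-1) + (1.6667)·(-2)) / 5 = 19/5 = 3.8
  S[Y,Y] = ((-2)·(-2) + (4)·(4) + (1)·(1) + (0)·(0) + (-1)·(-1) + (-2)·(-2)) / 5 = 26/5 = 5.2

S is symmetric (S[j,i] = S[i,j]). Assembling:

S = [[7.4667, 3.8],
 [3.8, 5.2]]


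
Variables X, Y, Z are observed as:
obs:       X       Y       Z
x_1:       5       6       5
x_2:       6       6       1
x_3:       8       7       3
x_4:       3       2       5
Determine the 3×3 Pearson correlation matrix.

Step 1 — column means:
  mean(X) = (5 + 6 + 8 + 3) / 4 = 22/4 = 5.5
  mean(Y) = (6 + 6 + 7 + 2) / 4 = 21/4 = 5.25
  mean(Z) = (5 + 1 + 3 + 5) / 4 = 14/4 = 3.5

Step 2 — sample variances and covariances s[i,j] = (1/(n-1)) · Σ_k (x_{k,i} - mean_i) · (x_{k,j} - mean_j), with n-1 = 3:
  s[X,X] = ((-0.5)·(-0.5) + (0.5)·(0.5) + (2.5)·(2.5) + (-2.5)·(-2.5)) / 3 = 13/3 = 4.3333
  s[X,Y] = ((-0.5)·(0.75) + (0.5)·(0.75) + (2.5)·(1.75) + (-2.5)·(-3.25)) / 3 = 12.5/3 = 4.1667
  s[X,Z] = ((-0.5)·(1.5) + (0.5)·(-2.5) + (2.5)·(-0.5) + (-2.5)·(1.5)) / 3 = -7/3 = -2.3333
  s[Y,Y] = ((0.75)·(0.75) + (0.75)·(0.75) + (1.75)·(1.75) + (-3.25)·(-3.25)) / 3 = 14.75/3 = 4.9167
  s[Y,Z] = ((0.75)·(1.5) + (0.75)·(-2.5) + (1.75)·(-0.5) + (-3.25)·(1.5)) / 3 = -6.5/3 = -2.1667
  s[Z,Z] = ((1.5)·(1.5) + (-2.5)·(-2.5) + (-0.5)·(-0.5) + (1.5)·(1.5)) / 3 = 11/3 = 3.6667
  Sample standard deviations s_i = √(s[i,i]):
  s(X) = √(4.3333) = 2.0817
  s(Y) = √(4.9167) = 2.2174
  s(Z) = √(3.6667) = 1.9149

Step 3 — r_{ij} = s_{ij} / (s_i · s_j):
  r[X,X] = 1 (diagonal).
  r[X,Y] = 4.1667 / (2.0817 · 2.2174) = 4.1667 / 4.6158 = 0.9027
  r[X,Z] = -2.3333 / (2.0817 · 1.9149) = -2.3333 / 3.9861 = -0.5854
  r[Y,Y] = 1 (diagonal).
  r[Y,Z] = -2.1667 / (2.2174 · 1.9149) = -2.1667 / 4.2459 = -0.5103
  r[Z,Z] = 1 (diagonal).

R is symmetric with unit diagonal. Assembling:

R = [[1, 0.9027, -0.5854],
 [0.9027, 1, -0.5103],
 [-0.5854, -0.5103, 1]]


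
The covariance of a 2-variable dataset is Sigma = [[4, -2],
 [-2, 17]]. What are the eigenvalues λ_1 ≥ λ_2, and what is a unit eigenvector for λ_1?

Step 1 — characteristic polynomial of 2×2 Sigma:
  det(Sigma - λI) = λ² - trace · λ + det = 0.
  trace = 4 + 17 = 21, det = 4·17 - (-2)² = 64.
Step 2 — discriminant:
  Δ = trace² - 4·det = 441 - 256 = 185.
Step 3 — eigenvalues:
  λ = (trace ± √Δ)/2 = (21 ± 13.6015)/2,
  λ_1 = 17.3007,  λ_2 = 3.6993.

Step 4 — unit eigenvector for λ_1: solve (Sigma - λ_1 I)v = 0. First row:
  (4 - 17.3007)·v_x + (-2)·v_y = 0, i.e. (-13.3007)·v_x + (-2)·v_y = 0,
  so v ∝ (b, λ_1 - a) = (-2, 13.3007); multiply by -1 so the first entry is positive: u = (2, -13.3007).
  ||u|| = √((2)² + (-13.3007)²) = √(180.9096) ≈ 13.4503,
  v_1 = u/||u|| ≈ (0.1487, -0.9889) (||v_1|| = 1).

λ_1 = 17.3007,  λ_2 = 3.6993;  v_1 ≈ (0.1487, -0.9889)


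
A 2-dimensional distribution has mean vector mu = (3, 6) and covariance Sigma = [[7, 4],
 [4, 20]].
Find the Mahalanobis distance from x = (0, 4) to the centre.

Step 1 — centre the observation: (x - mu) = (-3, -2).

Step 2 — invert Sigma. det(Sigma) = 7·20 - (4)² = 124.
  Sigma^{-1} = (1/det) · [[d, -b], [-b, a]] = [[0.1613, -0.0323],
 [-0.0323, 0.0565]].

Step 3 — form the quadratic (x - mu)^T · Sigma^{-1} · (x - mu):
  Sigma^{-1} · (x - mu) = (-0.4194, -0.0161).
  (x - mu)^T · [Sigma^{-1} · (x - mu)] = (-3)·(-0.4194) + (-2)·(-0.0161) = 1.2903.

Step 4 — take square root: d = √(1.2903) ≈ 1.1359.

d(x, mu) = √(1.2903) ≈ 1.1359


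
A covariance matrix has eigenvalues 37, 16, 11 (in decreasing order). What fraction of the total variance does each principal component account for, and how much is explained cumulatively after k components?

Step 1 — total variance = trace(Sigma) = Σ λ_i = 37 + 16 + 11 = 64.

Step 2 — fraction explained by component i = λ_i / Σ λ:
  PC1: 37/64 = 0.5781
  PC2: 16/64 = 0.25
  PC3: 11/64 = 0.1719

Step 3 — cumulative fraction after k components = (λ_1 + ... + λ_k) / Σ λ:
  k = 1: 37/64 = 0.5781
  k = 2: (37 + 16)/64 = 53/64 = 0.8281
  k = 3: (37 + 16 + 11)/64 = 64/64 = 1

Summary (fraction, with percent):

explained: PC1 0.5781 (57.81%), PC2 0.25 (25%), PC3 0.1719 (17.19%);  cumulative: 0.5781, 0.8281, 1


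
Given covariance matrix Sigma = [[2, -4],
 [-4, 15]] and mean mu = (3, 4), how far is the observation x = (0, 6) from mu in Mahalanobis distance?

Step 1 — centre the observation: (x - mu) = (-3, 2).

Step 2 — invert Sigma. det(Sigma) = 2·15 - (-4)² = 14.
  Sigma^{-1} = (1/det) · [[d, -b], [-b, a]] = [[1.0714, 0.2857],
 [0.2857, 0.1429]].

Step 3 — form the quadratic (x - mu)^T · Sigma^{-1} · (x - mu):
  Sigma^{-1} · (x - mu) = (-2.6429, -0.5714).
  (x - mu)^T · [Sigma^{-1} · (x - mu)] = (-3)·(-2.6429) + (2)·(-0.5714) = 6.7857.

Step 4 — take square root: d = √(6.7857) ≈ 2.6049.

d(x, mu) = √(6.7857) ≈ 2.6049


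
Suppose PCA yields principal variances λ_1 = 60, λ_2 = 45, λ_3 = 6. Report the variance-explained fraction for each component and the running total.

Step 1 — total variance = trace(Sigma) = Σ λ_i = 60 + 45 + 6 = 111.

Step 2 — fraction explained by component i = λ_i / Σ λ:
  PC1: 60/111 = 0.5405
  PC2: 45/111 = 0.4054
  PC3: 6/111 = 0.0541

Step 3 — cumulative fraction after k components = (λ_1 + ... + λ_k) / Σ λ:
  k = 1: 60/111 = 0.5405
  k = 2: (60 + 45)/111 = 105/111 = 0.9459
  k = 3: (60 + 45 + 6)/111 = 111/111 = 1

Summary (fraction, with percent):

explained: PC1 0.5405 (54.05%), PC2 0.4054 (40.54%), PC3 0.0541 (5.41%);  cumulative: 0.5405, 0.9459, 1


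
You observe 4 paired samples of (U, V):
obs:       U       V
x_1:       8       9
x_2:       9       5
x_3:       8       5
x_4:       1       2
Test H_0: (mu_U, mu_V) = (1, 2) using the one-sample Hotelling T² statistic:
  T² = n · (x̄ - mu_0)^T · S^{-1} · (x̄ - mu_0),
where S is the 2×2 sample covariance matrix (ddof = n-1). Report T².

Step 1 — sample mean vector:
  mean(U) = (8 + 9 + 8 + 1) / 4 = 26/4 = 6.5
  mean(V) = (9 + 5 + 5 + 2) / 4 = 21/4 = 5.25
  x̄ = (6.5, 5.25),  deviation x̄ - mu_0 = (6.5, 5.25) - (1, 2) = (5.5, 3.25).

Step 2 — sample covariance matrix, S[i,j] = (1/(n-1)) · Σ_k (x_{k,i} - mean_i) · (x_{k,j} - mean_j), divisor n-1 = 3:
  S[U,U] = ((1.5)·(1.5) + (2.5)·(2.5) + (1.5)·(1.5) + (-5.5)·(-5.5)) / 3 = 41/3 = 13.6667
  S[U,V] = ((1.5)·(3.75) + (2.5)·(-0.25) + (1.5)·(-0.25) + (-5.5)·(-3.25)) / 3 = 22.5/3 = 7.5
  S[V,V] = ((3.75)·(3.75) + (-0.25)·(-0.25) + (-0.25)·(-0.25) + (-3.25)·(-3.25)) / 3 = 24.75/3 = 8.25
  S = [[13.6667, 7.5],
 [7.5, 8.25]].

Step 3 — invert S. det(S) = 13.6667·8.25 - (7.5)² = 56.5.
  S^{-1} = (1/det) · [[d, -b], [-b, a]] = [[0.146, -0.1327],
 [-0.1327, 0.2419]].

Step 4 — quadratic form (x̄ - mu_0)^T · S^{-1} · (x̄ - mu_0):
  S^{-1} · (x̄ - mu_0) = (0.3717, 0.056),
  (x̄ - mu_0)^T · [...] = (5.5)·(0.3717) + (3.25)·(0.056) = 2.2264.

Step 5 — scale by n: T² = 4 · 2.2264 = 8.9056.

T² ≈ 8.9056


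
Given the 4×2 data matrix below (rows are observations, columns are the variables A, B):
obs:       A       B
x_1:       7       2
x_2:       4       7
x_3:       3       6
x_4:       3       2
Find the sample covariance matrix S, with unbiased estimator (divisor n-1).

Step 1 — column means:
  mean(A) = (7 + 4 + 3 + 3) / 4 = 17/4 = 4.25
  mean(B) = (2 + 7 + 6 + 2) / 4 = 17/4 = 4.25

Step 2 — sample covariance S[i,j] = (1/(n-1)) · Σ_k (x_{k,i} - mean_i) · (x_{k,j} - mean_j), with n-1 = 3.
  S[A,A] = ((2.75)·(2.75) + (-0.25)·(-0.25) + (-1.25)·(-1.25) + (-1.25)·(-1.25)) / 3 = 10.75/3 = 3.5833
  S[A,B] = ((2.75)·(-2.25) + (-0.25)·(2.75) + (-1.25)·(1.75) + (-1.25)·(-2.25)) / 3 = -6.25/3 = -2.0833
  S[B,B] = ((-2.25)·(-2.25) + (2.75)·(2.75) + (1.75)·(1.75) + (-2.25)·(-2.25)) / 3 = 20.75/3 = 6.9167

S is symmetric (S[j,i] = S[i,j]). Assembling:

S = [[3.5833, -2.0833],
 [-2.0833, 6.9167]]


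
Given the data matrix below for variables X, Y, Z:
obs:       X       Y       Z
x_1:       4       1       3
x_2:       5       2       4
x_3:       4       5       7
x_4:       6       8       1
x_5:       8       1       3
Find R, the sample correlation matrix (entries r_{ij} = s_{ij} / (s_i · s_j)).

Step 1 — column means:
  mean(X) = (4 + 5 + 4 + 6 + 8) / 5 = 27/5 = 5.4
  mean(Y) = (1 + 2 + 5 + 8 + 1) / 5 = 17/5 = 3.4
  mean(Z) = (3 + 4 + 7 + 1 + 3) / 5 = 18/5 = 3.6

Step 2 — sample variances and covariances s[i,j] = (1/(n-1)) · Σ_k (x_{k,i} - mean_i) · (x_{k,j} - mean_j), with n-1 = 4:
  s[X,X] = ((-1.4)·(-1.4) + (-0.4)·(-0.4) + (-1.4)·(-1.4) + (0.6)·(0.6) + (2.6)·(2.6)) / 4 = 11.2/4 = 2.8
  s[X,Y] = ((-1.4)·(-2.4) + (-0.4)·(-1.4) + (-1.4)·(1.6) + (0.6)·(4.6) + (2.6)·(-2.4)) / 4 = -1.8/4 = -0.45
  s[X,Z] = ((-1.4)·(-0.6) + (-0.4)·(0.4) + (-1.4)·(3.4) + (0.6)·(-2.6) + (2.6)·(-0.6)) / 4 = -7.2/4 = -1.8
  s[Y,Y] = ((-2.4)·(-2.4) + (-1.4)·(-1.4) + (1.6)·(1.6) + (4.6)·(4.6) + (-2.4)·(-2.4)) / 4 = 37.2/4 = 9.3
  s[Y,Z] = ((-2.4)·(-0.6) + (-1.4)·(0.4) + (1.6)·(3.4) + (4.6)·(-2.6) + (-2.4)·(-0.6)) / 4 = -4.2/4 = -1.05
  s[Z,Z] = ((-0.6)·(-0.6) + (0.4)·(0.4) + (3.4)·(3.4) + (-2.6)·(-2.6) + (-0.6)·(-0.6)) / 4 = 19.2/4 = 4.8
  Sample standard deviations s_i = √(s[i,i]):
  s(X) = √(2.8) = 1.6733
  s(Y) = √(9.3) = 3.0496
  s(Z) = √(4.8) = 2.1909

Step 3 — r_{ij} = s_{ij} / (s_i · s_j):
  r[X,X] = 1 (diagonal).
  r[X,Y] = -0.45 / (1.6733 · 3.0496) = -0.45 / 5.1029 = -0.0882
  r[X,Z] = -1.8 / (1.6733 · 2.1909) = -1.8 / 3.6661 = -0.491
  r[Y,Y] = 1 (diagonal).
  r[Y,Z] = -1.05 / (3.0496 · 2.1909) = -1.05 / 6.6813 = -0.1572
  r[Z,Z] = 1 (diagonal).

R is symmetric with unit diagonal. Assembling:

R = [[1, -0.0882, -0.491],
 [-0.0882, 1, -0.1572],
 [-0.491, -0.1572, 1]]


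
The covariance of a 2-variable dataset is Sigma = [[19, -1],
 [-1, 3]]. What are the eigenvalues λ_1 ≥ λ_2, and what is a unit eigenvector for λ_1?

Step 1 — characteristic polynomial of 2×2 Sigma:
  det(Sigma - λI) = λ² - trace · λ + det = 0.
  trace = 19 + 3 = 22, det = 19·3 - (-1)² = 56.
Step 2 — discriminant:
  Δ = trace² - 4·det = 484 - 224 = 260.
Step 3 — eigenvalues:
  λ = (trace ± √Δ)/2 = (22 ± 16.1245)/2,
  λ_1 = 19.0623,  λ_2 = 2.9377.

Step 4 — unit eigenvector for λ_1: solve (Sigma - λ_1 I)v = 0. First row:
  (19 - 19.0623)·v_x + (-1)·v_y = 0, i.e. (-0.0623)·v_x + (-1)·v_y = 0,
  so v ∝ (b, λ_1 - a) = (-1, 0.0623); multiply by -1 so the first entry is positive: u = (1, -0.0623).
  ||u|| = √((1)² + (-0.0623)²) = √(1.0039) ≈ 1.0019,
  v_1 = u/||u|| ≈ (0.9981, -0.0621) (||v_1|| = 1).

λ_1 = 19.0623,  λ_2 = 2.9377;  v_1 ≈ (0.9981, -0.0621)


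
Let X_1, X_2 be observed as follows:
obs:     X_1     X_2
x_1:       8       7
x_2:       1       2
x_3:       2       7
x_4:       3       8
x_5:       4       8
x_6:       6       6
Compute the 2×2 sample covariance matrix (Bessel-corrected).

Step 1 — column means:
  mean(X_1) = (8 + 1 + 2 + 3 + 4 + 6) / 6 = 24/6 = 4
  mean(X_2) = (7 + 2 + 7 + 8 + 8 + 6) / 6 = 38/6 = 6.3333

Step 2 — sample covariance S[i,j] = (1/(n-1)) · Σ_k (x_{k,i} - mean_i) · (x_{k,j} - mean_j), with n-1 = 5.
  S[X_1,X_1] = ((4)·(4) + (-3)·(-3) + (-2)·(-2) + (-1)·(-1) + (0)·(0) + (2)·(2)) / 5 = 34/5 = 6.8
  S[X_1,X_2] = ((4)·(0.6667) + (-3)·(-4.3333) + (-2)·(0.6667) + (-1)·(1.6667) + (0)·(1.6667) + (2)·(-0.3333)) / 5 = 12/5 = 2.4
  S[X_2,X_2] = ((0.6667)·(0.6667) + (-4.3333)·(-4.3333) + (0.6667)·(0.6667) + (1.6667)·(1.6667) + (1.6667)·(1.6667) + (-0.3333)·(-0.3333)) / 5 = 25.3333/5 = 5.0667

S is symmetric (S[j,i] = S[i,j]). Assembling:

S = [[6.8, 2.4],
 [2.4, 5.0667]]


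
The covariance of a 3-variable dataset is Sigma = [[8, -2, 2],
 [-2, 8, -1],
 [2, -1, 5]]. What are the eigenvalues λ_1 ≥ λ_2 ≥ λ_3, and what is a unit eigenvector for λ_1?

Step 1 — characteristic polynomial p(λ) = det(λI - Sigma) = λ³ - tr·λ² + c_1·λ - det, where tr = trace, c_1 = sum of the principal 2×2 minors, det = det(Sigma):
  tr = 8 + 8 + 5 = 21,
  c_1 = (8·8 - (-2)²) + (8·5 - (2)²) + (8·5 - (-1)²) = 60 + 36 + 39 = 135,
  det = 8·(8·5 - (-1)²) - (-2)·((-2)·5 - (-1)·(2)) + (2)·((-2)·(-1) - 8·(2)) = 8·(39) - (-2)·(-8) + (2)·(-14) = 268.
  So p(λ) = λ³ - 21λ² + 135λ - 268.
Step 2 — look for an integer root (rational root theorem: any rational root is an integer divisor of 268). Testing λ = 4:
  p(4) = 64 - 336 + 540 - 268 = 0  ✓
  Dividing out (λ - 4): p(λ) = (λ - 4)(λ² - 17λ + 67).
Step 3 — remaining eigenvalues from the quadratic λ² - 17λ + 67 = 0:
  Δ = 17² - 4·67 = 289 - 268 = 21,  λ = (17 ± √21)/2 = (17 ± 4.5826)/2 ≈ 10.7913 or 6.2087.
  Sorted: λ_1 = 10.7913,  λ_2 = 6.2087,  λ_3 = 4  (check: sum = 21 = tr ✓).

Step 4 — unit eigenvector for λ_1 ≈ 10.7913: v spans the null space of (Sigma - λ_1 I), whose rows are
  r_1 = (-2.7913, -2, 2),  r_2 = (-2, -2.7913, -1),  r_3 = (2, -1, -5.7913).
  v is orthogonal to every row, so take v ∝ r_1 × r_2 = ((-2)·(-1) - (2)·(-2.7913), (2)·(-2) - (-2.7913)·(-1), (-2.7913)·(-2.7913) - (-2)·(-2)) ≈ (7.5826, -6.7913, 3.7913).
  Let u = (7.5826, -6.7913, 3.7913).
  ||u|| = √((7.5826)² + (-6.7913)² + (3.7913)²) = √(117.9909) ≈ 10.8624,  v_1 = u/||u|| ≈ (0.6981, -0.6252, 0.349) (||v_1|| = 1).

λ_1 = 10.7913,  λ_2 = 6.2087,  λ_3 = 4;  v_1 ≈ (0.6981, -0.6252, 0.349)


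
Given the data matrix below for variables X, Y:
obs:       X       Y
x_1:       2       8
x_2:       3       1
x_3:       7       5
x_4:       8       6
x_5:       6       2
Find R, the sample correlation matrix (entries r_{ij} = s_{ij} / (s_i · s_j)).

Step 1 — column means:
  mean(X) = (2 + 3 + 7 + 8 + 6) / 5 = 26/5 = 5.2
  mean(Y) = (8 + 1 + 5 + 6 + 2) / 5 = 22/5 = 4.4

Step 2 — sample variances and covariances s[i,j] = (1/(n-1)) · Σ_k (x_{k,i} - mean_i) · (x_{k,j} - mean_j), with n-1 = 4:
  s[X,X] = ((-3.2)·(-3.2) + (-2.2)·(-2.2) + (1.8)·(1.8) + (2.8)·(2.8) + (0.8)·(0.8)) / 4 = 26.8/4 = 6.7
  s[X,Y] = ((-3.2)·(3.6) + (-2.2)·(-3.4) + (1.8)·(0.6) + (2.8)·(1.6) + (0.8)·(-2.4)) / 4 = -0.4/4 = -0.1
  s[Y,Y] = ((3.6)·(3.6) + (-3.4)·(-3.4) + (0.6)·(0.6) + (1.6)·(1.6) + (-2.4)·(-2.4)) / 4 = 33.2/4 = 8.3
  Sample standard deviations s_i = √(s[i,i]):
  s(X) = √(6.7) = 2.5884
  s(Y) = √(8.3) = 2.881

Step 3 — r_{ij} = s_{ij} / (s_i · s_j):
  r[X,X] = 1 (diagonal).
  r[X,Y] = -0.1 / (2.5884 · 2.881) = -0.1 / 7.4572 = -0.0134
  r[Y,Y] = 1 (diagonal).

R is symmetric with unit diagonal. Assembling:

R = [[1, -0.0134],
 [-0.0134, 1]]


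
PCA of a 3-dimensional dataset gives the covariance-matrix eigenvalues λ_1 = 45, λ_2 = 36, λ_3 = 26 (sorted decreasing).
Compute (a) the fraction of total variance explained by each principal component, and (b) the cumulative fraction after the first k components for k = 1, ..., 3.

Step 1 — total variance = trace(Sigma) = Σ λ_i = 45 + 36 + 26 = 107.

Step 2 — fraction explained by component i = λ_i / Σ λ:
  PC1: 45/107 = 0.4206
  PC2: 36/107 = 0.3364
  PC3: 26/107 = 0.243

Step 3 — cumulative fraction after k components = (λ_1 + ... + λ_k) / Σ λ:
  k = 1: 45/107 = 0.4206
  k = 2: (45 + 36)/107 = 81/107 = 0.757
  k = 3: (45 + 36 + 26)/107 = 107/107 = 1

Summary (fraction, with percent):

explained: PC1 0.4206 (42.06%), PC2 0.3364 (33.64%), PC3 0.243 (24.3%);  cumulative: 0.4206, 0.757, 1


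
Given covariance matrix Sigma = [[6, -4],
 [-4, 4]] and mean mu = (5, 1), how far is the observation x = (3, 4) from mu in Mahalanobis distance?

Step 1 — centre the observation: (x - mu) = (-2, 3).

Step 2 — invert Sigma. det(Sigma) = 6·4 - (-4)² = 8.
  Sigma^{-1} = (1/det) · [[d, -b], [-b, a]] = [[0.5, 0.5],
 [0.5, 0.75]].

Step 3 — form the quadratic (x - mu)^T · Sigma^{-1} · (x - mu):
  Sigma^{-1} · (x - mu) = (0.5, 1.25).
  (x - mu)^T · [Sigma^{-1} · (x - mu)] = (-2)·(0.5) + (3)·(1.25) = 2.75.

Step 4 — take square root: d = √(2.75) ≈ 1.6583.

d(x, mu) = √(2.75) ≈ 1.6583


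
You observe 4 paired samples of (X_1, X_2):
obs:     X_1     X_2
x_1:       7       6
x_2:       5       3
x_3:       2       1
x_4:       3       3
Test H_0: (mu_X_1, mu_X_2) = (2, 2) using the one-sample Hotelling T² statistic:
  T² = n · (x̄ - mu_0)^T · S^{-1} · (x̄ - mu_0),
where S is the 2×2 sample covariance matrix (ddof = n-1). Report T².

Step 1 — sample mean vector:
  mean(X_1) = (7 + 5 + 2 + 3) / 4 = 17/4 = 4.25
  mean(X_2) = (6 + 3 + 1 + 3) / 4 = 13/4 = 3.25
  x̄ = (4.25, 3.25),  deviation x̄ - mu_0 = (4.25, 3.25) - (2, 2) = (2.25, 1.25).

Step 2 — sample covariance matrix, S[i,j] = (1/(n-1)) · Σ_k (x_{k,i} - mean_i) · (x_{k,j} - mean_j), divisor n-1 = 3:
  S[X_1,X_1] = ((2.75)·(2.75) + (0.75)·(0.75) + (-2.25)·(-2.25) + (-1.25)·(-1.25)) / 3 = 14.75/3 = 4.9167
  S[X_1,X_2] = ((2.75)·(2.75) + (0.75)·(-0.25) + (-2.25)·(-2.25) + (-1.25)·(-0.25)) / 3 = 12.75/3 = 4.25
  S[X_2,X_2] = ((2.75)·(2.75) + (-0.25)·(-0.25) + (-2.25)·(-2.25) + (-0.25)·(-0.25)) / 3 = 12.75/3 = 4.25
  S = [[4.9167, 4.25],
 [4.25, 4.25]].

Step 3 — invert S. det(S) = 4.9167·4.25 - (4.25)² = 2.8333.
  S^{-1} = (1/det) · [[d, -b], [-b, a]] = [[1.5, -1.5],
 [-1.5, 1.7353]].

Step 4 — quadratic form (x̄ - mu_0)^T · S^{-1} · (x̄ - mu_0):
  S^{-1} · (x̄ - mu_0) = (1.5, -1.2059),
  (x̄ - mu_0)^T · [...] = (2.25)·(1.5) + (1.25)·(-1.2059) = 1.8676.

Step 5 — scale by n: T² = 4 · 1.8676 = 7.4706.

T² ≈ 7.4706


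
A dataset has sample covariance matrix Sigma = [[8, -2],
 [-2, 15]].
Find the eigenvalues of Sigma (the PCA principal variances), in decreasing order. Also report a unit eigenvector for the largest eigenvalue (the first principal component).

Step 1 — characteristic polynomial of 2×2 Sigma:
  det(Sigma - λI) = λ² - trace · λ + det = 0.
  trace = 8 + 15 = 23, det = 8·15 - (-2)² = 116.
Step 2 — discriminant:
  Δ = trace² - 4·det = 529 - 464 = 65.
Step 3 — eigenvalues:
  λ = (trace ± √Δ)/2 = (23 ± 8.0623)/2,
  λ_1 = 15.5311,  λ_2 = 7.4689.

Step 4 — unit eigenvector for λ_1: solve (Sigma - λ_1 I)v = 0. First row:
  (8 - 15.5311)·v_x + (-2)·v_y = 0, i.e. (-7.5311)·v_x + (-2)·v_y = 0,
  so v ∝ (b, λ_1 - a) = (-2, 7.5311); multiply by -1 so the first entry is positive: u = (2, -7.5311).
  ||u|| = √((2)² + (-7.5311)²) = √(60.7179) ≈ 7.7922,
  v_1 = u/||u|| ≈ (0.2567, -0.9665) (||v_1|| = 1).

λ_1 = 15.5311,  λ_2 = 7.4689;  v_1 ≈ (0.2567, -0.9665)


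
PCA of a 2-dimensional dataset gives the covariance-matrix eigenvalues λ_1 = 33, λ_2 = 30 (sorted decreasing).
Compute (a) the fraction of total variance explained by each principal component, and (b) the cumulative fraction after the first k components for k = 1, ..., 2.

Step 1 — total variance = trace(Sigma) = Σ λ_i = 33 + 30 = 63.

Step 2 — fraction explained by component i = λ_i / Σ λ:
  PC1: 33/63 = 0.5238
  PC2: 30/63 = 0.4762

Step 3 — cumulative fraction after k components = (λ_1 + ... + λ_k) / Σ λ:
  k = 1: 33/63 = 0.5238
  k = 2: (33 + 30)/63 = 63/63 = 1

Summary (fraction, with percent):

explained: PC1 0.5238 (52.38%), PC2 0.4762 (47.62%);  cumulative: 0.5238, 1


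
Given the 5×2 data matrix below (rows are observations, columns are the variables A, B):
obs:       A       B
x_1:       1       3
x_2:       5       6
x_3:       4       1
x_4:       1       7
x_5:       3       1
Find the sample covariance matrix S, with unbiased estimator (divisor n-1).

Step 1 — column means:
  mean(A) = (1 + 5 + 4 + 1 + 3) / 5 = 14/5 = 2.8
  mean(B) = (3 + 6 + 1 + 7 + 1) / 5 = 18/5 = 3.6

Step 2 — sample covariance S[i,j] = (1/(n-1)) · Σ_k (x_{k,i} - mean_i) · (x_{k,j} - mean_j), with n-1 = 4.
  S[A,A] = ((-1.8)·(-1.8) + (2.2)·(2.2) + (1.2)·(1.2) + (-1.8)·(-1.8) + (0.2)·(0.2)) / 4 = 12.8/4 = 3.2
  S[A,B] = ((-1.8)·(-0.6) + (2.2)·(2.4) + (1.2)·(-2.6) + (-1.8)·(3.4) + (0.2)·(-2.6)) / 4 = -3.4/4 = -0.85
  S[B,B] = ((-0.6)·(-0.6) + (2.4)·(2.4) + (-2.6)·(-2.6) + (3.4)·(3.4) + (-2.6)·(-2.6)) / 4 = 31.2/4 = 7.8

S is symmetric (S[j,i] = S[i,j]). Assembling:

S = [[3.2, -0.85],
 [-0.85, 7.8]]


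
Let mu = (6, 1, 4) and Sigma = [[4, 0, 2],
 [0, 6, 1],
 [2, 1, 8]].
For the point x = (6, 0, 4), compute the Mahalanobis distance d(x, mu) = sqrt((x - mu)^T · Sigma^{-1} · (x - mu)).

Step 1 — centre the observation: (x - mu) = (0, -1, 0).

Step 2 — invert Sigma (cofactor / det for 3×3, or solve directly):
  Sigma^{-1} = [[0.2866, 0.0122, -0.0732],
 [0.0122, 0.1707, -0.0244],
 [-0.0732, -0.0244, 0.1463]].

Step 3 — form the quadratic (x - mu)^T · Sigma^{-1} · (x - mu):
  Sigma^{-1} · (x - mu) = (-0.0122, -0.1707, 0.0244).
  (x - mu)^T · [Sigma^{-1} · (x - mu)] = (0)·(-0.0122) + (-1)·(-0.1707) + (0)·(0.0244) = 0.1707.

Step 4 — take square root: d = √(0.1707) ≈ 0.4132.

d(x, mu) = √(0.1707) ≈ 0.4132


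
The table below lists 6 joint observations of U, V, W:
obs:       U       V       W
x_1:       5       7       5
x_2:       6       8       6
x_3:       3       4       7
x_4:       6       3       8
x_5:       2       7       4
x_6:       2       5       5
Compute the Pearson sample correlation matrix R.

Step 1 — column means:
  mean(U) = (5 + 6 + 3 + 6 + 2 + 2) / 6 = 24/6 = 4
  mean(V) = (7 + 8 + 4 + 3 + 7 + 5) / 6 = 34/6 = 5.6667
  mean(W) = (5 + 6 + 7 + 8 + 4 + 5) / 6 = 35/6 = 5.8333

Step 2 — sample variances and covariances s[i,j] = (1/(n-1)) · Σ_k (x_{k,i} - mean_i) · (x_{k,j} - mean_j), with n-1 = 5:
  s[U,U] = ((1)·(1) + (2)·(2) + (-1)·(-1) + (2)·(2) + (-2)·(-2) + (-2)·(-2)) / 5 = 18/5 = 3.6
  s[U,V] = ((1)·(1.3333) + (2)·(2.3333) + (-1)·(-1.6667) + (2)·(-2.6667) + (-2)·(1.3333) + (-2)·(-0.6667)) / 5 = 1/5 = 0.2
  s[U,W] = ((1)·(-0.8333) + (2)·(0.1667) + (-1)·(1.1667) + (2)·(2.1667) + (-2)·(-1.8333) + (-2)·(-0.8333)) / 5 = 8/5 = 1.6
  s[V,V] = ((1.3333)·(1.3333) + (2.3333)·(2.3333) + (-1.6667)·(-1.6667) + (-2.6667)·(-2.6667) + (1.3333)·(1.3333) + (-0.6667)·(-0.6667)) / 5 = 19.3333/5 = 3.8667
  s[V,W] = ((1.3333)·(-0.8333) + (2.3333)·(0.1667) + (-1.6667)·(1.1667) + (-2.6667)·(2.1667) + (1.3333)·(-1.8333) + (-0.6667)·(-0.8333)) / 5 = -10.3333/5 = -2.0667
  s[W,W] = ((-0.8333)·(-0.8333) + (0.1667)·(0.1667) + (1.1667)·(1.1667) + (2.1667)·(2.1667) + (-1.8333)·(-1.8333) + (-0.8333)·(-0.8333)) / 5 = 10.8333/5 = 2.1667
  Sample standard deviations s_i = √(s[i,i]):
  s(U) = √(3.6) = 1.8974
  s(V) = √(3.8667) = 1.9664
  s(W) = √(2.1667) = 1.472

Step 3 — r_{ij} = s_{ij} / (s_i · s_j):
  r[U,U] = 1 (diagonal).
  r[U,V] = 0.2 / (1.8974 · 1.9664) = 0.2 / 3.731 = 0.0536
  r[U,W] = 1.6 / (1.8974 · 1.472) = 1.6 / 2.7928 = 0.5729
  r[V,V] = 1 (diagonal).
  r[V,W] = -2.0667 / (1.9664 · 1.472) = -2.0667 / 2.8944 = -0.714
  r[W,W] = 1 (diagonal).

R is symmetric with unit diagonal. Assembling:

R = [[1, 0.0536, 0.5729],
 [0.0536, 1, -0.714],
 [0.5729, -0.714, 1]]


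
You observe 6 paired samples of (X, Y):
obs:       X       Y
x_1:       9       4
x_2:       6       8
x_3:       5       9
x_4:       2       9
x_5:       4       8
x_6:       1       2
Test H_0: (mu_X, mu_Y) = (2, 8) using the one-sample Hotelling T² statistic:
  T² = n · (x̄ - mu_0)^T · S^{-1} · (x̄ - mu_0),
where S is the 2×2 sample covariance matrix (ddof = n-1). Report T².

Step 1 — sample mean vector:
  mean(X) = (9 + 6 + 5 + 2 + 4 + 1) / 6 = 27/6 = 4.5
  mean(Y) = (4 + 8 + 9 + 9 + 8 + 2) / 6 = 40/6 = 6.6667
  x̄ = (4.5, 6.6667),  deviation x̄ - mu_0 = (4.5, 6.6667) - (2, 8) = (2.5, -1.3333).

Step 2 — sample covariance matrix, S[i,j] = (1/(n-1)) · Σ_k (x_{k,i} - mean_i) · (x_{k,j} - mean_j), divisor n-1 = 5:
  S[X,X] = ((4.5)·(4.5) + (1.5)·(1.5) + (0.5)·(0.5) + (-2.5)·(-2.5) + (-0.5)·(-0.5) + (-3.5)·(-3.5)) / 5 = 41.5/5 = 8.3
  S[X,Y] = ((4.5)·(-2.6667) + (1.5)·(1.3333) + (0.5)·(2.3333) + (-2.5)·(2.3333) + (-0.5)·(1.3333) + (-3.5)·(-4.6667)) / 5 = 1/5 = 0.2
  S[Y,Y] = ((-2.6667)·(-2.6667) + (1.3333)·(1.3333) + (2.3333)·(2.3333) + (2.3333)·(2.3333) + (1.3333)·(1.3333) + (-4.6667)·(-4.6667)) / 5 = 43.3333/5 = 8.6667
  S = [[8.3, 0.2],
 [0.2, 8.6667]].

Step 3 — invert S. det(S) = 8.3·8.6667 - (0.2)² = 71.8933.
  S^{-1} = (1/det) · [[d, -b], [-b, a]] = [[0.1205, -0.0028],
 [-0.0028, 0.1154]].

Step 4 — quadratic form (x̄ - mu_0)^T · S^{-1} · (x̄ - mu_0):
  S^{-1} · (x̄ - mu_0) = (0.3051, -0.1609),
  (x̄ - mu_0)^T · [...] = (2.5)·(0.3051) + (-1.3333)·(-0.1609) = 0.9772.

Step 5 — scale by n: T² = 6 · 0.9772 = 5.8633.

T² ≈ 5.8633


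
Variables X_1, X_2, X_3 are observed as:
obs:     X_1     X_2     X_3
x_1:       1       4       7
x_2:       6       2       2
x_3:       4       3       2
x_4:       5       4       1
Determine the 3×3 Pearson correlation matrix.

Step 1 — column means:
  mean(X_1) = (1 + 6 + 4 + 5) / 4 = 16/4 = 4
  mean(X_2) = (4 + 2 + 3 + 4) / 4 = 13/4 = 3.25
  mean(X_3) = (7 + 2 + 2 + 1) / 4 = 12/4 = 3

Step 2 — sample variances and covariances s[i,j] = (1/(n-1)) · Σ_k (x_{k,i} - mean_i) · (x_{k,j} - mean_j), with n-1 = 3:
  s[X_1,X_1] = ((-3)·(-3) + (2)·(2) + (0)·(0) + (1)·(1)) / 3 = 14/3 = 4.6667
  s[X_1,X_2] = ((-3)·(0.75) + (2)·(-1.25) + (0)·(-0.25) + (1)·(0.75)) / 3 = -4/3 = -1.3333
  s[X_1,X_3] = ((-3)·(4) + (2)·(-1) + (0)·(-1) + (1)·(-2)) / 3 = -16/3 = -5.3333
  s[X_2,X_2] = ((0.75)·(0.75) + (-1.25)·(-1.25) + (-0.25)·(-0.25) + (0.75)·(0.75)) / 3 = 2.75/3 = 0.9167
  s[X_2,X_3] = ((0.75)·(4) + (-1.25)·(-1) + (-0.25)·(-1) + (0.75)·(-2)) / 3 = 3/3 = 1
  s[X_3,X_3] = ((4)·(4) + (-1)·(-1) + (-1)·(-1) + (-2)·(-2)) / 3 = 22/3 = 7.3333
  Sample standard deviations s_i = √(s[i,i]):
  s(X_1) = √(4.6667) = 2.1602
  s(X_2) = √(0.9167) = 0.9574
  s(X_3) = √(7.3333) = 2.708

Step 3 — r_{ij} = s_{ij} / (s_i · s_j):
  r[X_1,X_1] = 1 (diagonal).
  r[X_1,X_2] = -1.3333 / (2.1602 · 0.9574) = -1.3333 / 2.0683 = -0.6447
  r[X_1,X_3] = -5.3333 / (2.1602 · 2.708) = -5.3333 / 5.85 = -0.9117
  r[X_2,X_2] = 1 (diagonal).
  r[X_2,X_3] = 1 / (0.9574 · 2.708) = 1 / 2.5927 = 0.3857
  r[X_3,X_3] = 1 (diagonal).

R is symmetric with unit diagonal. Assembling:

R = [[1, -0.6447, -0.9117],
 [-0.6447, 1, 0.3857],
 [-0.9117, 0.3857, 1]]


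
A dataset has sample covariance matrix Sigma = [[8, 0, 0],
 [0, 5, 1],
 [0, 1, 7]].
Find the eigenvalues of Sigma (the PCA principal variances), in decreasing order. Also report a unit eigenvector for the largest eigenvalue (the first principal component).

Step 1 — characteristic polynomial p(λ) = det(λI - Sigma) = λ³ - tr·λ² + c_1·λ - det, where tr = trace, c_1 = sum of the principal 2×2 minors, det = det(Sigma):
  tr = 8 + 5 + 7 = 20,
  c_1 = (8·5 - (0)²) + (8·7 - (0)²) + (5·7 - (1)²) = 40 + 56 + 34 = 130,
  det = 8·(5·7 - (1)²) - (0)·((0)·7 - (1)·(0)) + (0)·((0)·(1) - 5·(0)) = 8·(34) - (0)·(0) + (0)·(0) = 272.
  So p(λ) = λ³ - 20λ² + 130λ - 272.
Step 2 — look for an integer root (rational root theorem: any rational root is an integer divisor of 272). Testing λ = 8:
  p(8) = 512 - 1280 + 1040 - 272 = 0  ✓
  Dividing out (λ - 8): p(λ) = (λ - 8)(λ² - 12λ + 34).
Step 3 — remaining eigenvalues from the quadratic λ² - 12λ + 34 = 0:
  Δ = 12² - 4·34 = 144 - 136 = 8,  λ = (12 ± √8)/2 = (12 ± 2.8284)/2 ≈ 7.4142 or 4.5858.
  Sorted: λ_1 = 8,  λ_2 = 7.4142,  λ_3 = 4.5858  (check: sum = 20 = tr ✓).

Step 4 — unit eigenvector for λ_1 = 8: v spans the null space of (Sigma - λ_1 I), whose rows are
  r_1 = (0, 0, 0),  r_2 = (0, -3, 1),  r_3 = (0, 1, -1).
  v is orthogonal to every row, so take v ∝ r_2 × r_3 = ((-3)·(-1) - (1)·(1), (1)·(0) - (0)·(-1), (0)·(1) - (-3)·(0)) = (2, 0, 0).
  Rescale (divide by 2): u = (1, 0, 0).
  ||u|| = √((1)² + (0)² + (0)²) = √(1) = 1,  v_1 = u/||u|| ≈ (1, 0, 0) (||v_1|| = 1).

λ_1 = 8,  λ_2 = 7.4142,  λ_3 = 4.5858;  v_1 ≈ (1, 0, 0)


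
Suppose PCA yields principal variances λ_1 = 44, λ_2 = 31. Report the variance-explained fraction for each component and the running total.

Step 1 — total variance = trace(Sigma) = Σ λ_i = 44 + 31 = 75.

Step 2 — fraction explained by component i = λ_i / Σ λ:
  PC1: 44/75 = 0.5867
  PC2: 31/75 = 0.4133

Step 3 — cumulative fraction after k components = (λ_1 + ... + λ_k) / Σ λ:
  k = 1: 44/75 = 0.5867
  k = 2: (44 + 31)/75 = 75/75 = 1

Summary (fraction, with percent):

explained: PC1 0.5867 (58.67%), PC2 0.4133 (41.33%);  cumulative: 0.5867, 1


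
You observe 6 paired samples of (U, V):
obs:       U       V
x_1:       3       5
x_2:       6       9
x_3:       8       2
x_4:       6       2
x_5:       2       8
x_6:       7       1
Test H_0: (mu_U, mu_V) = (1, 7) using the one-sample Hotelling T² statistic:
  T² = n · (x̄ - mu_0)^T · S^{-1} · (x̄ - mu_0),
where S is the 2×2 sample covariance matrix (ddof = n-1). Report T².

Step 1 — sample mean vector:
  mean(U) = (3 + 6 + 8 + 6 + 2 + 7) / 6 = 32/6 = 5.3333
  mean(V) = (5 + 9 + 2 + 2 + 8 + 1) / 6 = 27/6 = 4.5
  x̄ = (5.3333, 4.5),  deviation x̄ - mu_0 = (5.3333, 4.5) - (1, 7) = (4.3333, -2.5).

Step 2 — sample covariance matrix, S[i,j] = (1/(n-1)) · Σ_k (x_{k,i} - mean_i) · (x_{k,j} - mean_j), divisor n-1 = 5:
  S[U,U] = ((-2.3333)·(-2.3333) + (0.6667)·(0.6667) + (2.6667)·(2.6667) + (0.6667)·(0.6667) + (-3.3333)·(-3.3333) + (1.6667)·(1.6667)) / 5 = 27.3333/5 = 5.4667
  S[U,V] = ((-2.3333)·(0.5) + (0.6667)·(4.5) + (2.6667)·(-2.5) + (0.6667)·(-2.5) + (-3.3333)·(3.5) + (1.6667)·(-3.5)) / 5 = -24/5 = -4.8
  S[V,V] = ((0.5)·(0.5) + (4.5)·(4.5) + (-2.5)·(-2.5) + (-2.5)·(-2.5) + (3.5)·(3.5) + (-3.5)·(-3.5)) / 5 = 57.5/5 = 11.5
  S = [[5.4667, -4.8],
 [-4.8, 11.5]].

Step 3 — invert S. det(S) = 5.4667·11.5 - (-4.8)² = 39.8267.
  S^{-1} = (1/det) · [[d, -b], [-b, a]] = [[0.2888, 0.1205],
 [0.1205, 0.1373]].

Step 4 — quadratic form (x̄ - mu_0)^T · S^{-1} · (x̄ - mu_0):
  S^{-1} · (x̄ - mu_0) = (0.9499, 0.1791),
  (x̄ - mu_0)^T · [...] = (4.3333)·(0.9499) + (-2.5)·(0.1791) = 3.6687.

Step 5 — scale by n: T² = 6 · 3.6687 = 22.0121.

T² ≈ 22.0121


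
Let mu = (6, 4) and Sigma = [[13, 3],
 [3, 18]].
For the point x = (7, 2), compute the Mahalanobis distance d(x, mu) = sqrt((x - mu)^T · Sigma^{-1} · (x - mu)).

Step 1 — centre the observation: (x - mu) = (1, -2).

Step 2 — invert Sigma. det(Sigma) = 13·18 - (3)² = 225.
  Sigma^{-1} = (1/det) · [[d, -b], [-b, a]] = [[0.08, -0.0133],
 [-0.0133, 0.0578]].

Step 3 — form the quadratic (x - mu)^T · Sigma^{-1} · (x - mu):
  Sigma^{-1} · (x - mu) = (0.1067, -0.1289).
  (x - mu)^T · [Sigma^{-1} · (x - mu)] = (1)·(0.1067) + (-2)·(-0.1289) = 0.3644.

Step 4 — take square root: d = √(0.3644) ≈ 0.6037.

d(x, mu) = √(0.3644) ≈ 0.6037


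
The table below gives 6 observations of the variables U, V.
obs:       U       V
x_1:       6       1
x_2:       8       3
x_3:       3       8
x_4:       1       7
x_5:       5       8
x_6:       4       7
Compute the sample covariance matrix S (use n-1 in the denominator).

Step 1 — column means:
  mean(U) = (6 + 8 + 3 + 1 + 5 + 4) / 6 = 27/6 = 4.5
  mean(V) = (1 + 3 + 8 + 7 + 8 + 7) / 6 = 34/6 = 5.6667

Step 2 — sample covariance S[i,j] = (1/(n-1)) · Σ_k (x_{k,i} - mean_i) · (x_{k,j} - mean_j), with n-1 = 5.
  S[U,U] = ((1.5)·(1.5) + (3.5)·(3.5) + (-1.5)·(-1.5) + (-3.5)·(-3.5) + (0.5)·(0.5) + (-0.5)·(-0.5)) / 5 = 29.5/5 = 5.9
  S[U,V] = ((1.5)·(-4.6667) + (3.5)·(-2.6667) + (-1.5)·(2.3333) + (-3.5)·(1.3333) + (0.5)·(2.3333) + (-0.5)·(1.3333)) / 5 = -24/5 = -4.8
  S[V,V] = ((-4.6667)·(-4.6667) + (-2.6667)·(-2.6667) + (2.3333)·(2.3333) + (1.3333)·(1.3333) + (2.3333)·(2.3333) + (1.3333)·(1.3333)) / 5 = 43.3333/5 = 8.6667

S is symmetric (S[j,i] = S[i,j]). Assembling:

S = [[5.9, -4.8],
 [-4.8, 8.6667]]


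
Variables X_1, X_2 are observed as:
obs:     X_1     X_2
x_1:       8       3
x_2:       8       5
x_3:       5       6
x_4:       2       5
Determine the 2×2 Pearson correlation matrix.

Step 1 — column means:
  mean(X_1) = (8 + 8 + 5 + 2) / 4 = 23/4 = 5.75
  mean(X_2) = (3 + 5 + 6 + 5) / 4 = 19/4 = 4.75

Step 2 — sample variances and covariances s[i,j] = (1/(n-1)) · Σ_k (x_{k,i} - mean_i) · (x_{k,j} - mean_j), with n-1 = 3:
  s[X_1,X_1] = ((2.25)·(2.25) + (2.25)·(2.25) + (-0.75)·(-0.75) + (-3.75)·(-3.75)) / 3 = 24.75/3 = 8.25
  s[X_1,X_2] = ((2.25)·(-1.75) + (2.25)·(0.25) + (-0.75)·(1.25) + (-3.75)·(0.25)) / 3 = -5.25/3 = -1.75
  s[X_2,X_2] = ((-1.75)·(-1.75) + (0.25)·(0.25) + (1.25)·(1.25) + (0.25)·(0.25)) / 3 = 4.75/3 = 1.5833
  Sample standard deviations s_i = √(s[i,i]):
  s(X_1) = √(8.25) = 2.8723
  s(X_2) = √(1.5833) = 1.2583

Step 3 — r_{ij} = s_{ij} / (s_i · s_j):
  r[X_1,X_1] = 1 (diagonal).
  r[X_1,X_2] = -1.75 / (2.8723 · 1.2583) = -1.75 / 3.6142 = -0.4842
  r[X_2,X_2] = 1 (diagonal).

R is symmetric with unit diagonal. Assembling:

R = [[1, -0.4842],
 [-0.4842, 1]]


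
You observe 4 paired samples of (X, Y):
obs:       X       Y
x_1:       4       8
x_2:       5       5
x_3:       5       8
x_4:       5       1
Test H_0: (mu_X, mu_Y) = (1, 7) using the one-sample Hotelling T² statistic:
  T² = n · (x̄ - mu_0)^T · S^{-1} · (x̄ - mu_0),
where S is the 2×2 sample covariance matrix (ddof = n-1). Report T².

Step 1 — sample mean vector:
  mean(X) = (4 + 5 + 5 + 5) / 4 = 19/4 = 4.75
  mean(Y) = (8 + 5 + 8 + 1) / 4 = 22/4 = 5.5
  x̄ = (4.75, 5.5),  deviation x̄ - mu_0 = (4.75, 5.5) - (1, 7) = (3.75, -1.5).

Step 2 — sample covariance matrix, S[i,j] = (1/(n-1)) · Σ_k (x_{k,i} - mean_i) · (x_{k,j} - mean_j), divisor n-1 = 3:
  S[X,X] = ((-0.75)·(-0.75) + (0.25)·(0.25) + (0.25)·(0.25) + (0.25)·(0.25)) / 3 = 0.75/3 = 0.25
  S[X,Y] = ((-0.75)·(2.5) + (0.25)·(-0.5) + (0.25)·(2.5) + (0.25)·(-4.5)) / 3 = -2.5/3 = -0.8333
  S[Y,Y] = ((2.5)·(2.5) + (-0.5)·(-0.5) + (2.5)·(2.5) + (-4.5)·(-4.5)) / 3 = 33/3 = 11
  S = [[0.25, -0.8333],
 [-0.8333, 11]].

Step 3 — invert S. det(S) = 0.25·11 - (-0.8333)² = 2.0556.
  S^{-1} = (1/det) · [[d, -b], [-b, a]] = [[5.3514, 0.4054],
 [0.4054, 0.1216]].

Step 4 — quadratic form (x̄ - mu_0)^T · S^{-1} · (x̄ - mu_0):
  S^{-1} · (x̄ - mu_0) = (19.4595, 1.3378),
  (x̄ - mu_0)^T · [...] = (3.75)·(19.4595) + (-1.5)·(1.3378) = 70.9662.

Step 5 — scale by n: T² = 4 · 70.9662 = 283.8649.

T² ≈ 283.8649


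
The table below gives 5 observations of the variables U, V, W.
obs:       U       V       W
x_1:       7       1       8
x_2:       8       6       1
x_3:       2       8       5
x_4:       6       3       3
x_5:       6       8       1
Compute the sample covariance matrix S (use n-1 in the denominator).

Step 1 — column means:
  mean(U) = (7 + 8 + 2 + 6 + 6) / 5 = 29/5 = 5.8
  mean(V) = (1 + 6 + 8 + 3 + 8) / 5 = 26/5 = 5.2
  mean(W) = (8 + 1 + 5 + 3 + 1) / 5 = 18/5 = 3.6

Step 2 — sample covariance S[i,j] = (1/(n-1)) · Σ_k (x_{k,i} - mean_i) · (x_{k,j} - mean_j), with n-1 = 4.
  S[U,U] = ((1.2)·(1.2) + (2.2)·(2.2) + (-3.8)·(-3.8) + (0.2)·(0.2) + (0.2)·(0.2)) / 4 = 20.8/4 = 5.2
  S[U,V] = ((1.2)·(-4.2) + (2.2)·(0.8) + (-3.8)·(2.8) + (0.2)·(-2.2) + (0.2)·(2.8)) / 4 = -13.8/4 = -3.45
  S[U,W] = ((1.2)·(4.4) + (2.2)·(-2.6) + (-3.8)·(1.4) + (0.2)·(-0.6) + (0.2)·(-2.6)) / 4 = -6.4/4 = -1.6
  S[V,V] = ((-4.2)·(-4.2) + (0.8)·(0.8) + (2.8)·(2.8) + (-2.2)·(-2.2) + (2.8)·(2.8)) / 4 = 38.8/4 = 9.7
  S[V,W] = ((-4.2)·(4.4) + (0.8)·(-2.6) + (2.8)·(1.4) + (-2.2)·(-0.6) + (2.8)·(-2.6)) / 4 = -22.6/4 = -5.65
  S[W,W] = ((4.4)·(4.4) + (-2.6)·(-2.6) + (1.4)·(1.4) + (-0.6)·(-0.6) + (-2.6)·(-2.6)) / 4 = 35.2/4 = 8.8

S is symmetric (S[j,i] = S[i,j]). Assembling:

S = [[5.2, -3.45, -1.6],
 [-3.45, 9.7, -5.65],
 [-1.6, -5.65, 8.8]]


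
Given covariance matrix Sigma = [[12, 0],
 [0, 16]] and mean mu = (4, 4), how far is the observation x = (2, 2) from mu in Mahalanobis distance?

Step 1 — centre the observation: (x - mu) = (-2, -2).

Step 2 — invert Sigma. det(Sigma) = 12·16 - (0)² = 192.
  Sigma^{-1} = (1/det) · [[d, -b], [-b, a]] = [[0.0833, 0],
 [0, 0.0625]].

Step 3 — form the quadratic (x - mu)^T · Sigma^{-1} · (x - mu):
  Sigma^{-1} · (x - mu) = (-0.1667, -0.125).
  (x - mu)^T · [Sigma^{-1} · (x - mu)] = (-2)·(-0.1667) + (-2)·(-0.125) = 0.5833.

Step 4 — take square root: d = √(0.5833) ≈ 0.7638.

d(x, mu) = √(0.5833) ≈ 0.7638


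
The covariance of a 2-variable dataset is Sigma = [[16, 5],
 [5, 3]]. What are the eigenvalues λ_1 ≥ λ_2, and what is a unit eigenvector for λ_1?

Step 1 — characteristic polynomial of 2×2 Sigma:
  det(Sigma - λI) = λ² - trace · λ + det = 0.
  trace = 16 + 3 = 19, det = 16·3 - (5)² = 23.
Step 2 — discriminant:
  Δ = trace² - 4·det = 361 - 92 = 269.
Step 3 — eigenvalues:
  λ = (trace ± √Δ)/2 = (19 ± 16.4012)/2,
  λ_1 = 17.7006,  λ_2 = 1.2994.

Step 4 — unit eigenvector for λ_1: solve (Sigma - λ_1 I)v = 0. First row:
  (16 - 17.7006)·v_x + (5)·v_y = 0, i.e. (-1.7006)·v_x + (5)·v_y = 0,
  so v ∝ (b, λ_1 - a) = (5, 1.7006) = u.
  ||u|| = √((5)² + (1.7006)²) = √(27.8921) ≈ 5.2813,
  v_1 = u/||u|| ≈ (0.9467, 0.322) (||v_1|| = 1).

λ_1 = 17.7006,  λ_2 = 1.2994;  v_1 ≈ (0.9467, 0.322)


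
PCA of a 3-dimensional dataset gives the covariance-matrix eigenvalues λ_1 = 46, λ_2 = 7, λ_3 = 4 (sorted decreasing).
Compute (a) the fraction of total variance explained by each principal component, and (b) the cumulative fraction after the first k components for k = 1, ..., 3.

Step 1 — total variance = trace(Sigma) = Σ λ_i = 46 + 7 + 4 = 57.

Step 2 — fraction explained by component i = λ_i / Σ λ:
  PC1: 46/57 = 0.807
  PC2: 7/57 = 0.1228
  PC3: 4/57 = 0.0702

Step 3 — cumulative fraction after k components = (λ_1 + ... + λ_k) / Σ λ:
  k = 1: 46/57 = 0.807
  k = 2: (46 + 7)/57 = 53/57 = 0.9298
  k = 3: (46 + 7 + 4)/57 = 57/57 = 1

Summary (fraction, with percent):

explained: PC1 0.807 (80.7%), PC2 0.1228 (12.28%), PC3 0.0702 (7.02%);  cumulative: 0.807, 0.9298, 1
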